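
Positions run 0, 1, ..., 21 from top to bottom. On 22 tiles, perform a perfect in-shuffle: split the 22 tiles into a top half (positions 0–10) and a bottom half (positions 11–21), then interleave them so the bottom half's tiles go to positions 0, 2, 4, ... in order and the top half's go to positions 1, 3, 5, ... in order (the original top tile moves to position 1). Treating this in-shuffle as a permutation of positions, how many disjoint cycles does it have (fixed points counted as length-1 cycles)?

2

Trace each unvisited position around until it returns:
(0 1 3 7 15 8 ... len 11) (4 9 19 16 10 21 ... len 11)
2 cycles in total.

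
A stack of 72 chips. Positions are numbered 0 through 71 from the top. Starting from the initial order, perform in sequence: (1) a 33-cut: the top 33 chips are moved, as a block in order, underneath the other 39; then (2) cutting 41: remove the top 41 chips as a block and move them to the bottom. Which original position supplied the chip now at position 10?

12

Undo the operations in reverse order, starting from position 10:
  undo op 2 (cut 41): 10 ← 51
  undo op 1 (cut 33): 51 ← 12
So the chip at position 10 came from original position 12.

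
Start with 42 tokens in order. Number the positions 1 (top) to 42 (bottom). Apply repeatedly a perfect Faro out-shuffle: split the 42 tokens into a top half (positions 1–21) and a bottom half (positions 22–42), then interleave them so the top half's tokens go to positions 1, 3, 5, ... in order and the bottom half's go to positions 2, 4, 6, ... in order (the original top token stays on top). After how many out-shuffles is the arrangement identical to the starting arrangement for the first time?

The out-shuffle permutes the 42 positions with cycle lengths [1, 1, 20, 20].
Every token is home exactly when every cycle has completed a whole number of laps, i.e. after lcm(1, 20) = 20 out-shuffles.

20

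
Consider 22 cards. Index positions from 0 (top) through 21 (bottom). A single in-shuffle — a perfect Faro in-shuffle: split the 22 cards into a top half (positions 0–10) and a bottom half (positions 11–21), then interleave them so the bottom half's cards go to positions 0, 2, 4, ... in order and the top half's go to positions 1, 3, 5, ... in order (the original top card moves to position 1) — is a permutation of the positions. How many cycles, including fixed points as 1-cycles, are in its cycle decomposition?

Trace each unvisited position around until it returns:
(0 1 3 7 15 8 ... len 11) (4 9 19 16 10 21 ... len 11)
2 cycles in total.

2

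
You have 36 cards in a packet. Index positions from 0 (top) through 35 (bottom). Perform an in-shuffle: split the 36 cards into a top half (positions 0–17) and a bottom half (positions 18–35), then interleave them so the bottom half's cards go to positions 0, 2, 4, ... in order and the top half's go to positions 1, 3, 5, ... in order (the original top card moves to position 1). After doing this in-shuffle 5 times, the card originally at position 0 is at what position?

31

Track the card's position through each in-shuffle:
0 → 1 → 3 → 7 → 15 → 31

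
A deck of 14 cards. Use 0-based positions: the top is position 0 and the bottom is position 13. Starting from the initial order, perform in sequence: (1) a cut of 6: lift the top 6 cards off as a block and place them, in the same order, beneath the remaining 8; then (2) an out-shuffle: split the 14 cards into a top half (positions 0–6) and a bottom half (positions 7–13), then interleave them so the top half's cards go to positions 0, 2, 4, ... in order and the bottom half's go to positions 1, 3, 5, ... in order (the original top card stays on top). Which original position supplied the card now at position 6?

Undo the operations in reverse order, starting from position 6:
  undo op 2 (out-shuffle, from top half): 6 ← 3
  undo op 1 (cut 6): 3 ← 9
So the card at position 6 came from original position 9.

9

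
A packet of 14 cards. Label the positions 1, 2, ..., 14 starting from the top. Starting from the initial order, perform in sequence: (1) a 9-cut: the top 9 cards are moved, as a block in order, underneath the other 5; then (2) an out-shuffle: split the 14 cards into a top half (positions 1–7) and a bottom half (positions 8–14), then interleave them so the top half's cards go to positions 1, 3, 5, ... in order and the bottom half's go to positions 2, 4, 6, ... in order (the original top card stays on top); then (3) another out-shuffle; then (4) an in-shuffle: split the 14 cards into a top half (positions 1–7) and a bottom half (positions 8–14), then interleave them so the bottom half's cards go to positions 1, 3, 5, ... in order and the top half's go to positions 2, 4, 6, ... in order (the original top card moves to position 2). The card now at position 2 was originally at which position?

Undo the operations in reverse order, starting from position 2:
  undo op 4 (in-shuffle, from top half): 2 ← 1
  undo op 3 (out-shuffle, from top half): 1 ← 1
  undo op 2 (out-shuffle, from top half): 1 ← 1
  undo op 1 (cut 9): 1 ← 10
So the card at position 2 came from original position 10.

10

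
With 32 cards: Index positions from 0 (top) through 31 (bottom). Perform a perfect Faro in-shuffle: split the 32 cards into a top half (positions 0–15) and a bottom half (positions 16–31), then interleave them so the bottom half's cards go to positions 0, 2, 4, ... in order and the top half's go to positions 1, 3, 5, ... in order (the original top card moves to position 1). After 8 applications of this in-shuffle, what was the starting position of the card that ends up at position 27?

12

Work backwards from position 27, undoing one in-shuffle at a time:
27 ← 13 ← 6 ← 19 ← 9 ← 4 ← 18 ← 25 ← 12
So the card now at position 27 started at position 12.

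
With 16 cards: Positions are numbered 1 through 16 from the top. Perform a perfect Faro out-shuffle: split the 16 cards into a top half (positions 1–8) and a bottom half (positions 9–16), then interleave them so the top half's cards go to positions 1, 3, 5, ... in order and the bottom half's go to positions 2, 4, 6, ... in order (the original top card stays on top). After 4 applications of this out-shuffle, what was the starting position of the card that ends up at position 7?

Work backwards from position 7, undoing one out-shuffle at a time:
7 ← 4 ← 10 ← 13 ← 7
So the card now at position 7 started at position 7.

7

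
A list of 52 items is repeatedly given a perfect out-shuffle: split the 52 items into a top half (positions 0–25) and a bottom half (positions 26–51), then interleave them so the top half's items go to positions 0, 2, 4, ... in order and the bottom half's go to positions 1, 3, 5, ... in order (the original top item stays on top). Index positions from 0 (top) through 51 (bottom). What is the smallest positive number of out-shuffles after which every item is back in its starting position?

The out-shuffle permutes the 52 positions with cycle lengths [1, 1, 2, 8, 8, 8, 8, 8, 8].
Every item is home exactly when every cycle has completed a whole number of laps, i.e. after lcm(1, 2, 8) = 8 out-shuffles.

8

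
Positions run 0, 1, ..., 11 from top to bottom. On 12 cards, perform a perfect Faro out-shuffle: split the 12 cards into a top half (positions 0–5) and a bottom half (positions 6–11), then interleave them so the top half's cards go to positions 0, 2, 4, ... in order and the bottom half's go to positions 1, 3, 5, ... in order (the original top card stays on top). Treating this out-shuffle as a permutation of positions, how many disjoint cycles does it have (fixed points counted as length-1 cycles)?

Trace each unvisited position around until it returns:
(0) (1 2 4 8 5 10 9 7 3 6) (11)
3 cycles in total.

3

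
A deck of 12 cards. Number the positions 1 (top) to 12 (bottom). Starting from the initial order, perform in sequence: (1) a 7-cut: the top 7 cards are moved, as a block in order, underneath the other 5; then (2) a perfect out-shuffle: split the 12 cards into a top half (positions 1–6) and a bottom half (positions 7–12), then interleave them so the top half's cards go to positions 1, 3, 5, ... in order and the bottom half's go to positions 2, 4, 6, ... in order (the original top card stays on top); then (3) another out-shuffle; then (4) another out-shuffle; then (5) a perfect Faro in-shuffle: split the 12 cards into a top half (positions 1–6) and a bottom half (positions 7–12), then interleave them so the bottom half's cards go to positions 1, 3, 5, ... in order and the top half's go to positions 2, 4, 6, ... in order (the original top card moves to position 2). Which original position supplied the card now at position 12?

10

Undo the operations in reverse order, starting from position 12:
  undo op 5 (in-shuffle, from top half): 12 ← 6
  undo op 4 (out-shuffle, from bottom half): 6 ← 9
  undo op 3 (out-shuffle, from top half): 9 ← 5
  undo op 2 (out-shuffle, from top half): 5 ← 3
  undo op 1 (cut 7): 3 ← 10
So the card at position 12 came from original position 10.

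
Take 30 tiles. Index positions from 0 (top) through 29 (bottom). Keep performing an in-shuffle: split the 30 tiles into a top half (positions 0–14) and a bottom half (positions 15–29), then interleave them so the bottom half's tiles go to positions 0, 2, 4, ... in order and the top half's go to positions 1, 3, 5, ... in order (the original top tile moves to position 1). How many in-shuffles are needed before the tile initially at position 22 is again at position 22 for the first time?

Follow position 22 under repeated in-shuffles:
22 → 14 → 29 → 28 → 26 → 22
It first returns after 5 in-shuffles.

5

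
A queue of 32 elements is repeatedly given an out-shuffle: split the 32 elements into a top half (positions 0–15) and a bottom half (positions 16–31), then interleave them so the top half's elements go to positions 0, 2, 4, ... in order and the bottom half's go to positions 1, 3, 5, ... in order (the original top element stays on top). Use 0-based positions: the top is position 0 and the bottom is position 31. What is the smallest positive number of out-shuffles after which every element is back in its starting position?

5

The out-shuffle permutes the 32 positions with cycle lengths [1, 1, 5, 5, 5, 5, 5, 5].
Every element is home exactly when every cycle has completed a whole number of laps, i.e. after lcm(1, 5) = 5 out-shuffles.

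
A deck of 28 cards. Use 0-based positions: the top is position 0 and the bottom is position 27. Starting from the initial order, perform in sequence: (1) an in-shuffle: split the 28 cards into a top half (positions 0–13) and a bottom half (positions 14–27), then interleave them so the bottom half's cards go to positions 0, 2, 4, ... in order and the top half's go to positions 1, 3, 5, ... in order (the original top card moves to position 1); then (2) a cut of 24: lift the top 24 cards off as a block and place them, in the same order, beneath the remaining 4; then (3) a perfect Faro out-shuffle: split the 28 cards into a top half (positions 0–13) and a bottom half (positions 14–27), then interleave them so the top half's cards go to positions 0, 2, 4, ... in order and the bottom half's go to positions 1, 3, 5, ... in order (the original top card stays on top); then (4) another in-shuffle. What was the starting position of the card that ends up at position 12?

Undo the operations in reverse order, starting from position 12:
  undo op 4 (in-shuffle, from bottom half): 12 ← 20
  undo op 3 (out-shuffle, from top half): 20 ← 10
  undo op 2 (cut 24): 10 ← 6
  undo op 1 (in-shuffle, from bottom half): 6 ← 17
So the card at position 12 came from original position 17.

17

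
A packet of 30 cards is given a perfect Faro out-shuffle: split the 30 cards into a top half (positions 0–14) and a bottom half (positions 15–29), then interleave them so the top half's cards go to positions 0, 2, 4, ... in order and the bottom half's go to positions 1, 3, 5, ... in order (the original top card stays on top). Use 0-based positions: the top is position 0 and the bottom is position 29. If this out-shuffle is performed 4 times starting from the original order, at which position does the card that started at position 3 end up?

Track the card's position through each out-shuffle:
3 → 6 → 12 → 24 → 19

19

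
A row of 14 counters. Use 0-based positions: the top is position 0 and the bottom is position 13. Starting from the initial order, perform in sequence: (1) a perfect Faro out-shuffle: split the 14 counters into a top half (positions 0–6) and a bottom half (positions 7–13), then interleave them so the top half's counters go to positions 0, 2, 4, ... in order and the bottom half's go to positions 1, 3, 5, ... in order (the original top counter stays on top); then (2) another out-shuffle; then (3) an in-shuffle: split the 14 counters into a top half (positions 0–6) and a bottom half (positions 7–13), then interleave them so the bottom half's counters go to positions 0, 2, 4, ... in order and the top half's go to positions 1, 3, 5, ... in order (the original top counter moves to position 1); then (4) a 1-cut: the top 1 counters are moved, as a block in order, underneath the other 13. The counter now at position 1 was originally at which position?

Undo the operations in reverse order, starting from position 1:
  undo op 4 (cut 1): 1 ← 2
  undo op 3 (in-shuffle, from bottom half): 2 ← 8
  undo op 2 (out-shuffle, from top half): 8 ← 4
  undo op 1 (out-shuffle, from top half): 4 ← 2
So the counter at position 1 came from original position 2.

2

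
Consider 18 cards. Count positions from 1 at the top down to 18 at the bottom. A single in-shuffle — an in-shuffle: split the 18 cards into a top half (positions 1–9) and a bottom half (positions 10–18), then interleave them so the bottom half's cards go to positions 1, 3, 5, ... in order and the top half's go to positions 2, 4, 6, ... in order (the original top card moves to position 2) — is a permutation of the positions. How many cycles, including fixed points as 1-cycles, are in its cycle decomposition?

Trace each unvisited position around until it returns:
(1 2 4 8 16 13 ... len 18)
1 cycle in total.

1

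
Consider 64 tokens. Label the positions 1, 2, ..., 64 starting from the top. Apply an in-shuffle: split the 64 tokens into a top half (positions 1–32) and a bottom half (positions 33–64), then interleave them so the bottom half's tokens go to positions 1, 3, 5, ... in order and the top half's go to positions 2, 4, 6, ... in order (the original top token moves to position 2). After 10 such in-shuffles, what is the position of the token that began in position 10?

35

Track the token's position through each in-shuffle:
10 → 20 → 40 → 15 → 30 → 60 → 55 → 45 → 25 → 50 → 35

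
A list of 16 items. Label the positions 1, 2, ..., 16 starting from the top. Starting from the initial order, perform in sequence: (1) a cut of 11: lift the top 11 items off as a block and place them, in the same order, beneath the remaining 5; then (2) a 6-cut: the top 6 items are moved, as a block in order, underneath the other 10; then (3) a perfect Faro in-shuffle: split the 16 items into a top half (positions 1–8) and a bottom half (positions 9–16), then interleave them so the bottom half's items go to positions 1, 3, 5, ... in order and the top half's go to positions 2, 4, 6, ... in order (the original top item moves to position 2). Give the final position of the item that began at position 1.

15

Track the item from position 1 forward through each operation:
  after op 1 (cut 11): 1 → 6
  after op 2 (cut 6): 6 → 16
  after op 3 (in-shuffle): 16 → 15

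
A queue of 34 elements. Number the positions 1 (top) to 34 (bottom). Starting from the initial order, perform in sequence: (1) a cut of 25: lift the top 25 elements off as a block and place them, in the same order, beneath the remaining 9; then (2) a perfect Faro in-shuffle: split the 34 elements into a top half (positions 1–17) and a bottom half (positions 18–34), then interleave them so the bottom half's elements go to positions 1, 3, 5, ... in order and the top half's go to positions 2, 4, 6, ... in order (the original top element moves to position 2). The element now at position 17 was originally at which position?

17

Undo the operations in reverse order, starting from position 17:
  undo op 2 (in-shuffle, from bottom half): 17 ← 26
  undo op 1 (cut 25): 26 ← 17
So the element at position 17 came from original position 17.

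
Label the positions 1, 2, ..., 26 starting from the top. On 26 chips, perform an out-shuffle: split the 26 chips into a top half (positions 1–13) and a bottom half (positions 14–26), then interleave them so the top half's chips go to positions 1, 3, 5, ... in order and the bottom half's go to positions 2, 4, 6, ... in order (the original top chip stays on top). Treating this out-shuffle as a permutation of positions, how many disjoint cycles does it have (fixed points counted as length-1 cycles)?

4

Trace each unvisited position around until it returns:
(1) (2 3 5 9 17 8 ... len 20) (6 11 21 16) (26)
4 cycles in total.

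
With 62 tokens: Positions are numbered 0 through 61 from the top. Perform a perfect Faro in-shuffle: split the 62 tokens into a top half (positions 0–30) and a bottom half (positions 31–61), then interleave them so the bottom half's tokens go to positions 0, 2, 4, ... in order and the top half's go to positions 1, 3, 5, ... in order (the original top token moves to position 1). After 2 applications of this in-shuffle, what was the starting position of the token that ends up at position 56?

Work backwards from position 56, undoing one in-shuffle at a time:
56 ← 59 ← 29
So the token now at position 56 started at position 29.

29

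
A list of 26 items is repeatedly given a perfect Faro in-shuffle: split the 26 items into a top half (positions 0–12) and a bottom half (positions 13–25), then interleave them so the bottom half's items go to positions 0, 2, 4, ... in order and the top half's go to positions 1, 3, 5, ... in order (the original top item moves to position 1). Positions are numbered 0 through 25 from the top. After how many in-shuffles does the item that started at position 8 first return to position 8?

2

Follow position 8 under repeated in-shuffles:
8 → 17 → 8
It first returns after 2 in-shuffles.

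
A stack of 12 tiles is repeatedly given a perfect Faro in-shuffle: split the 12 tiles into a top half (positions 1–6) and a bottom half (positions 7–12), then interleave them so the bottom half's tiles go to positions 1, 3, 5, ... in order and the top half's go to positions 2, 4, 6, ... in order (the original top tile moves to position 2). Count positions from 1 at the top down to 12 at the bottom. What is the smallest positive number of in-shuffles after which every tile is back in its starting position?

12

The in-shuffle permutes the 12 positions with cycle lengths [12].
Every tile is home exactly when every cycle has completed a whole number of laps, i.e. after lcm(12) = 12 in-shuffles.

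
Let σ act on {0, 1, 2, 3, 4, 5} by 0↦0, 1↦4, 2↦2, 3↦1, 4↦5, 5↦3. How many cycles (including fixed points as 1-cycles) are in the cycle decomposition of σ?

Cycle decomposition: (0) (1 4 5 3) (2).
3 cycles.

3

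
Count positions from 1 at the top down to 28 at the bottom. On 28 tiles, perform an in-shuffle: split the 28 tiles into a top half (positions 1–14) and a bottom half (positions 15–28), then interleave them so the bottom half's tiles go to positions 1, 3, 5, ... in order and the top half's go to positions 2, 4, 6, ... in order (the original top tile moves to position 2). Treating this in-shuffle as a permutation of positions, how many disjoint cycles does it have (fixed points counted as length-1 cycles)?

1

Trace each unvisited position around until it returns:
(1 2 4 8 16 3 ... len 28)
1 cycle in total.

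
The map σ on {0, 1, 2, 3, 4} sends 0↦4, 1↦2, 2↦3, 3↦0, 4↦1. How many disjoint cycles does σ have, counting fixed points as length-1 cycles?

Cycle decomposition: (0 4 1 2 3).
1 cycle.

1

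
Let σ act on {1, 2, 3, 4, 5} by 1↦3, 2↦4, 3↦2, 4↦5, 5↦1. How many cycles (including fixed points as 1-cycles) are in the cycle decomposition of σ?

1

Cycle decomposition: (1 3 2 4 5).
1 cycle.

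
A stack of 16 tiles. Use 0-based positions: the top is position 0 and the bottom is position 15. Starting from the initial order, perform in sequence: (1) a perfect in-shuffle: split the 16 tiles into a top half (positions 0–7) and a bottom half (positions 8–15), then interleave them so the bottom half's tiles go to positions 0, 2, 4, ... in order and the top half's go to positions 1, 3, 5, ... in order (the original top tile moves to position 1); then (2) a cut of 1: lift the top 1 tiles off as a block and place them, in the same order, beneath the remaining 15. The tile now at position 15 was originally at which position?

8

Undo the operations in reverse order, starting from position 15:
  undo op 2 (cut 1): 15 ← 0
  undo op 1 (in-shuffle, from bottom half): 0 ← 8
So the tile at position 15 came from original position 8.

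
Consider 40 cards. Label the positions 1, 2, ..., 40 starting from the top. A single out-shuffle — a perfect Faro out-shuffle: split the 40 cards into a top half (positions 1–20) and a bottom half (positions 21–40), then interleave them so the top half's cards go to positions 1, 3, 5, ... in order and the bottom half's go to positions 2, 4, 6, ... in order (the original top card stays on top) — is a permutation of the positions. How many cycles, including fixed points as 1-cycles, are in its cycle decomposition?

Trace each unvisited position around until it returns:
(1) (2 3 5 9 17 33 ... len 12) (4 7 13 25 10 19 ... len 12) (8 15 29 18 35 30 ... len 12) (14 27) (40)
6 cycles in total.

6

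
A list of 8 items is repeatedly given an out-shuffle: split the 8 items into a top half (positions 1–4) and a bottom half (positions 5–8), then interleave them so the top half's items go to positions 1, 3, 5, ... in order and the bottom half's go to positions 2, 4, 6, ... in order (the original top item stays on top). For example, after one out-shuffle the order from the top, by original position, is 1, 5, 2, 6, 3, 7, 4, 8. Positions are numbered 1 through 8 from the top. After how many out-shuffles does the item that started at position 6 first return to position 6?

Follow position 6 under repeated out-shuffles:
6 → 4 → 7 → 6
It first returns after 3 out-shuffles.

3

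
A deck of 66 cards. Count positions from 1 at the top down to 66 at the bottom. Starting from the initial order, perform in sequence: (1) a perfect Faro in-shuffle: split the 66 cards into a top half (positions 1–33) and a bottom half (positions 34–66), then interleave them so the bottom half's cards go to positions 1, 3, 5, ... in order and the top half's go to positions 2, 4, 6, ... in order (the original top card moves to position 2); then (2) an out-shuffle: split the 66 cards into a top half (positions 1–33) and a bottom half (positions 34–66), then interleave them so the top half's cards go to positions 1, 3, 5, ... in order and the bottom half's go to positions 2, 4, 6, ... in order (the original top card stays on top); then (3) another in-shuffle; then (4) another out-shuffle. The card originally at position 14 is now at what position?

20

Track the card from position 14 forward through each operation:
  after op 1 (in-shuffle): 14 → 28
  after op 2 (out-shuffle): 28 → 55
  after op 3 (in-shuffle): 55 → 43
  after op 4 (out-shuffle): 43 → 20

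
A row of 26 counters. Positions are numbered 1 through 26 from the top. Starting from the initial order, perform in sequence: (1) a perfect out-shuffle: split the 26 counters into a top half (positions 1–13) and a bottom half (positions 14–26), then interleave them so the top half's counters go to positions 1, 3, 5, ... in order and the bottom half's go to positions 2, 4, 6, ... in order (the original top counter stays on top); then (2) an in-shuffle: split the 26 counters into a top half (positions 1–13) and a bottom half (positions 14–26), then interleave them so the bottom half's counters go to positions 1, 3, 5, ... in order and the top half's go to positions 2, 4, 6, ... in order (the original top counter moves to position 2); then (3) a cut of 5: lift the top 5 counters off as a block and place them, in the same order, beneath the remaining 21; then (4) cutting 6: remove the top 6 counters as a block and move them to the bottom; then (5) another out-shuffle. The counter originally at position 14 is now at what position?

Track the counter from position 14 forward through each operation:
  after op 1 (out-shuffle): 14 → 2
  after op 2 (in-shuffle): 2 → 4
  after op 3 (cut 5): 4 → 25
  after op 4 (cut 6): 25 → 19
  after op 5 (out-shuffle): 19 → 12

12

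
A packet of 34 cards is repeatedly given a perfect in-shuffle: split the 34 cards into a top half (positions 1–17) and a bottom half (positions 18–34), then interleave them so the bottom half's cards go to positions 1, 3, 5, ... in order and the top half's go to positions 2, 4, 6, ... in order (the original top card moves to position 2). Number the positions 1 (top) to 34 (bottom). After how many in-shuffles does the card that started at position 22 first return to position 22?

12

Follow position 22 under repeated in-shuffles:
22 → 9 → 18 → 1 → 2 → 4 → 8 → 16 → 32 → 29 → 23 → 11 → 22
It first returns after 12 in-shuffles.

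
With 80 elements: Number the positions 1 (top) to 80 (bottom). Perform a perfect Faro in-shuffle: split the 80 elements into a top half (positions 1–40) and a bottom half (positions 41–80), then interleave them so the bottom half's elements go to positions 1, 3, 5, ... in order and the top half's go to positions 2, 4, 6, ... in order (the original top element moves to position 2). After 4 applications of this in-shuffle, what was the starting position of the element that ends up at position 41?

38

Work backwards from position 41, undoing one in-shuffle at a time:
41 ← 61 ← 71 ← 76 ← 38
So the element now at position 41 started at position 38.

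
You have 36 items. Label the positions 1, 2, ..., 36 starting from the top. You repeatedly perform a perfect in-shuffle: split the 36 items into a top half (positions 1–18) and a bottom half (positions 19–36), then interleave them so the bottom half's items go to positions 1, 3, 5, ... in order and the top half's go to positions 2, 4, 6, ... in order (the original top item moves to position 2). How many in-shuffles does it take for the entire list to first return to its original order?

The in-shuffle permutes the 36 positions with cycle lengths [36].
Every item is home exactly when every cycle has completed a whole number of laps, i.e. after lcm(36) = 36 in-shuffles.

36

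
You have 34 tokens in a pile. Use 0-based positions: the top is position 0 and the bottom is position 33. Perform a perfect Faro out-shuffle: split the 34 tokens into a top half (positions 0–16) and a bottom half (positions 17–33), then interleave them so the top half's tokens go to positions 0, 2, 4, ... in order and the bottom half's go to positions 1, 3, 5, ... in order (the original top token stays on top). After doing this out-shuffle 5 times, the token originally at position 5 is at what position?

28

Track the token's position through each out-shuffle:
5 → 10 → 20 → 7 → 14 → 28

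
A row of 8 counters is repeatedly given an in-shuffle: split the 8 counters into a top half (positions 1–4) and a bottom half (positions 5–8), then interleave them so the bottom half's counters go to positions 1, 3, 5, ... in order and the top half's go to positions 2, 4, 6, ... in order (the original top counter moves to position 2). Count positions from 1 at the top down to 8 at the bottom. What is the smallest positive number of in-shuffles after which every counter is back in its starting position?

The in-shuffle permutes the 8 positions with cycle lengths [2, 6].
Every counter is home exactly when every cycle has completed a whole number of laps, i.e. after lcm(2, 6) = 6 in-shuffles.

6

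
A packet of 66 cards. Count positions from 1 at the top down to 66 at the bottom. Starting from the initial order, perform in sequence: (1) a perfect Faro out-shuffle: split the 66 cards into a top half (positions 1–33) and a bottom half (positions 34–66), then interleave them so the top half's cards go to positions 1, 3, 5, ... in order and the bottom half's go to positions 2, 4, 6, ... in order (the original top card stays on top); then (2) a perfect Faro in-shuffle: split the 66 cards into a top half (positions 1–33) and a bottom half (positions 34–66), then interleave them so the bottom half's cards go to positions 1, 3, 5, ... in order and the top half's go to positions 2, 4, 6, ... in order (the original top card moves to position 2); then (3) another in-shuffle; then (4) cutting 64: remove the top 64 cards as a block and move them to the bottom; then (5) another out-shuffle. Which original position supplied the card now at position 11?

Undo the operations in reverse order, starting from position 11:
  undo op 5 (out-shuffle, from top half): 11 ← 6
  undo op 4 (cut 64): 6 ← 4
  undo op 3 (in-shuffle, from top half): 4 ← 2
  undo op 2 (in-shuffle, from top half): 2 ← 1
  undo op 1 (out-shuffle, from top half): 1 ← 1
So the card at position 11 came from original position 1.

1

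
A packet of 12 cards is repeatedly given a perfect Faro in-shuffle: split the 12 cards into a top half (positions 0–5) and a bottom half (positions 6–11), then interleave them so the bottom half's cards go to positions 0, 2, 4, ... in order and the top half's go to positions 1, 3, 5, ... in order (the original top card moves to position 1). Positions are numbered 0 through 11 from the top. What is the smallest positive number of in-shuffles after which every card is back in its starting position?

The in-shuffle permutes the 12 positions with cycle lengths [12].
Every card is home exactly when every cycle has completed a whole number of laps, i.e. after lcm(12) = 12 in-shuffles.

12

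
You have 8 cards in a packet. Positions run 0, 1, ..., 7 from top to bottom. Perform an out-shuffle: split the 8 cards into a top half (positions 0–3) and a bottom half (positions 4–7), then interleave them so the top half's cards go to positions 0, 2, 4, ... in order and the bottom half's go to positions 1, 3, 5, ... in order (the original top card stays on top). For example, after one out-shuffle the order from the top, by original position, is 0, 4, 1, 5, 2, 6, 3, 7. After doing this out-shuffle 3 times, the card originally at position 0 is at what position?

Position 0 is a fixed point of every out-shuffle, so the card never moves.

0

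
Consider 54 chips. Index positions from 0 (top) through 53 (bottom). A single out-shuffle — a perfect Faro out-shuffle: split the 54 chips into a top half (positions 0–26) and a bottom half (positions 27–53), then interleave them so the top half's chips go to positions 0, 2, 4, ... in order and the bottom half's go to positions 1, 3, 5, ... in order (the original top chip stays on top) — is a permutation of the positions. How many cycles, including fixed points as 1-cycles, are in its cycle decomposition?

Trace each unvisited position around until it returns:
(0) (1 2 4 8 16 32 ... len 52) (53)
3 cycles in total.

3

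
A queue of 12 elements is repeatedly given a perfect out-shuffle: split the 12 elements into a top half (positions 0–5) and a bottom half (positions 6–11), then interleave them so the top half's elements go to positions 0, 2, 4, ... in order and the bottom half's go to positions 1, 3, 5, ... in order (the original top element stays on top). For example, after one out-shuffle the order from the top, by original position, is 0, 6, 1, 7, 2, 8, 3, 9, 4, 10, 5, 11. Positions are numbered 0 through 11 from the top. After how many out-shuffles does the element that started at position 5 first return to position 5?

Follow position 5 under repeated out-shuffles:
5 → 10 → 9 → 7 → 3 → 6 → 1 → 2 → 4 → 8 → 5
It first returns after 10 out-shuffles.

10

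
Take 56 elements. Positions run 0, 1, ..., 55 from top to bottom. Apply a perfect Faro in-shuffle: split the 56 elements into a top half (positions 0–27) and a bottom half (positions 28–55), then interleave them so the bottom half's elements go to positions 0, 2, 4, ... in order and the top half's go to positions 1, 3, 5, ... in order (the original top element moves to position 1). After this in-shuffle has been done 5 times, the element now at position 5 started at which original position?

17

Work backwards from position 5, undoing one in-shuffle at a time:
5 ← 2 ← 29 ← 14 ← 35 ← 17
So the element now at position 5 started at position 17.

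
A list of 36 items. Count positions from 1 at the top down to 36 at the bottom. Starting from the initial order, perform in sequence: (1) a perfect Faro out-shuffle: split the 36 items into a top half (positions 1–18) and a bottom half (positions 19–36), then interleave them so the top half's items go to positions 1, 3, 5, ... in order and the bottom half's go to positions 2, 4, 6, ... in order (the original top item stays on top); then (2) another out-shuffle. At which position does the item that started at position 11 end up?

6

Track the item from position 11 forward through each operation:
  after op 1 (out-shuffle): 11 → 21
  after op 2 (out-shuffle): 21 → 6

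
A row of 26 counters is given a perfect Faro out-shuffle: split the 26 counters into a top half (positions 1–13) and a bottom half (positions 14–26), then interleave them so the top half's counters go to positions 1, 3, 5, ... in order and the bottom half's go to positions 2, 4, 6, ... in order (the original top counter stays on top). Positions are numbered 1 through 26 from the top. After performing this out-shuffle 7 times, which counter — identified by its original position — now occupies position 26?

26

Work backwards from position 26, undoing one out-shuffle at a time:
26 ← 26 ← 26 ← 26 ← 26 ← 26 ← 26 ← 26
So the counter now at position 26 started at position 26.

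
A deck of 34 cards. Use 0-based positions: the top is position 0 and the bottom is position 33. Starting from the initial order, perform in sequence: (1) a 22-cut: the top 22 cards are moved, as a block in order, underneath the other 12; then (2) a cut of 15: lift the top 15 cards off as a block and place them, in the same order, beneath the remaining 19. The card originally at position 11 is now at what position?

Track the card from position 11 forward through each operation:
  after op 1 (cut 22): 11 → 23
  after op 2 (cut 15): 23 → 8

8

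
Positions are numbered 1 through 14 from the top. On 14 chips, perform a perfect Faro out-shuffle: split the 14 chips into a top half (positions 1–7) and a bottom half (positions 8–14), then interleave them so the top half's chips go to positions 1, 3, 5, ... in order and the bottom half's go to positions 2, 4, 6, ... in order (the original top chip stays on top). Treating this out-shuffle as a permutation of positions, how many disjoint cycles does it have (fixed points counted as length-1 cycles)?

3

Trace each unvisited position around until it returns:
(1) (2 3 5 9 4 7 ... len 12) (14)
3 cycles in total.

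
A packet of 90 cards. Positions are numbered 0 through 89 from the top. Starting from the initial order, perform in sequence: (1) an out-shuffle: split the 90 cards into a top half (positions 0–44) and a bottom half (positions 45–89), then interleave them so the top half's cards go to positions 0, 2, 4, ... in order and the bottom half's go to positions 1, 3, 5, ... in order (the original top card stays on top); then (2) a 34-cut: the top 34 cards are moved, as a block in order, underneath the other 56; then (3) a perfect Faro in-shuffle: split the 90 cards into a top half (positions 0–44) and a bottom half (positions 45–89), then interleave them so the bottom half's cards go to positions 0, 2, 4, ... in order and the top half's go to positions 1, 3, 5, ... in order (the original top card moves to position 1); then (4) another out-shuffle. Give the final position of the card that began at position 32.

Track the card from position 32 forward through each operation:
  after op 1 (out-shuffle): 32 → 64
  after op 2 (cut 34): 64 → 30
  after op 3 (in-shuffle): 30 → 61
  after op 4 (out-shuffle): 61 → 33

33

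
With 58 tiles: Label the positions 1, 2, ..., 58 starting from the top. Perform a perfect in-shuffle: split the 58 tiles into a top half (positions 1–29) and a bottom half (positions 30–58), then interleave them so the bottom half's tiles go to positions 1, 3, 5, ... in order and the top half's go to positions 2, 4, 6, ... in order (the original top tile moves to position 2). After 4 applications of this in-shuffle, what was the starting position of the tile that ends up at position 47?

Work backwards from position 47, undoing one in-shuffle at a time:
47 ← 53 ← 56 ← 28 ← 14
So the tile now at position 47 started at position 14.

14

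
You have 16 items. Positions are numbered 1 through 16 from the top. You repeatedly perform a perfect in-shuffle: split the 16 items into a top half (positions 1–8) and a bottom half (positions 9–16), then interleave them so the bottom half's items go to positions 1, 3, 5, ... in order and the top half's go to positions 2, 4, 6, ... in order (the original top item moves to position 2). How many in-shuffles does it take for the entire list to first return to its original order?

The in-shuffle permutes the 16 positions with cycle lengths [8, 8].
Every item is home exactly when every cycle has completed a whole number of laps, i.e. after lcm(8) = 8 in-shuffles.

8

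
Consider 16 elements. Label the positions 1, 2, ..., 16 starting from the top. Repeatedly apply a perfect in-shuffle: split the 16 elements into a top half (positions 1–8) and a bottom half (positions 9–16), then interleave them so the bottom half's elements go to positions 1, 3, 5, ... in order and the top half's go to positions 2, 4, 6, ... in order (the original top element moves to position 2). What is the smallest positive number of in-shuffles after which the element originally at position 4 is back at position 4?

8

Follow position 4 under repeated in-shuffles:
4 → 8 → 16 → 15 → 13 → 9 → 1 → 2 → 4
It first returns after 8 in-shuffles.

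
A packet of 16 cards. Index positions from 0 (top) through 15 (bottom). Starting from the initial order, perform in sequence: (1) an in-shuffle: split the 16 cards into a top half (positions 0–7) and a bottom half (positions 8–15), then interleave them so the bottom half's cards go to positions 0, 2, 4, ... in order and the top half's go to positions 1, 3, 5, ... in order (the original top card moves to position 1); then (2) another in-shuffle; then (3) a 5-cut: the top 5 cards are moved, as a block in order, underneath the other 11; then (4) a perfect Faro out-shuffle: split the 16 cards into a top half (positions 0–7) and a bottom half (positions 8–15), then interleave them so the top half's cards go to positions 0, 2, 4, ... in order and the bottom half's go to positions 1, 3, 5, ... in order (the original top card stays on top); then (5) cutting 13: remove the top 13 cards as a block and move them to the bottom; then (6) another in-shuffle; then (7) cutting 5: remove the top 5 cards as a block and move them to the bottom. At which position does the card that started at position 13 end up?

0

Track the card from position 13 forward through each operation:
  after op 1 (in-shuffle): 13 → 10
  after op 2 (in-shuffle): 10 → 4
  after op 3 (cut 5): 4 → 15
  after op 4 (out-shuffle): 15 → 15
  after op 5 (cut 13): 15 → 2
  after op 6 (in-shuffle): 2 → 5
  after op 7 (cut 5): 5 → 0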